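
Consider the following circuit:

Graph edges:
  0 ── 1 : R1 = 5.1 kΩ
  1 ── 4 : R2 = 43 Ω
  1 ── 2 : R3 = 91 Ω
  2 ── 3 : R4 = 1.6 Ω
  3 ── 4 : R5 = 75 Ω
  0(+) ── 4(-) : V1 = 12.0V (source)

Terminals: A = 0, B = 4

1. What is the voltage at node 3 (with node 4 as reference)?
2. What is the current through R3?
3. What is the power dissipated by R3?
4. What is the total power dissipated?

Nodal analysis, taking node 4 as the 0 V reference.
Source V1 fixes V_0 = 12 V.
KCL at each unknown node (sum of currents leaving = 0; resistances in Ω):
  Node 1: (V_1 - 12)/5100 + (V_1 - 0)/43 + (V_1 - V_2)/91 = 0
  Node 2: (V_2 - V_1)/91 + (V_2 - V_3)/1.6 = 0
  Node 3: (V_3 - V_2)/1.6 + (V_3 - 0)/75 = 0
Collecting terms (coefficients in siemens):
  0.03444·V_1 - 0.01099·V_2 = 0.002353
  0.636·V_2 - 0.01099·V_1 - 0.625·V_3 = 0
  0.6383·V_3 - 0.625·V_2 = 0
Solving these 3 simultaneous equations (Gaussian elimination) gives:
  V_1 = 0.07998 V, V_2 = 0.03655 V, V_3 = 0.03579 V
Part 1:
  Read off the nodal solution: V_3 = 0.03579 V
Part 2:
  I_R3 = (V_1 - V_2)/R3 = (0.07998 - 0.03655)/91 = 0.0004772 A
  Magnitude: I_R3 = 0.0004772 A
Part 3:
  I_R3 = (V_1 - V_2)/R3 = (0.07998 - 0.03655)/91 = 0.0004772 A
  P_R3 = I_R3² × R3 = (0.0004772)² × 91 = 0.00002072 W
Part 4:
  Power in each resistor, P = (ΔV)²/R:
    P_R1 = (12 - 0.07998)²/5100 = 0.02786 W
    P_R2 = (0.07998 - 0)²/43 = 0.0001488 W
    P_R3 = (0.07998 - 0.03655)²/91 = 0.00002072 W
    P_R4 = (0.03655 - 0.03579)²/1.6 = 0.0000003644 W
    P_R5 = (0.03579 - 0)²/75 = 0.00001708 W
  P_total = P_R1 + P_R2 + P_R3 + P_R4 + P_R5 = 0.02805 W

Final answers:
1. V_3 = 0.03579 V
2. I_R3 = 0.0004772 A
3. P_R3 = 2.072e-05 W
4. P_total = 0.02805 W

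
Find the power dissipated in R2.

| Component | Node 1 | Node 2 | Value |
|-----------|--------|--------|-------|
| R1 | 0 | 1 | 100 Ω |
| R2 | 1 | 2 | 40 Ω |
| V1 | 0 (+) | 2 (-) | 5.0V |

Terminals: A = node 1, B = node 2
Nodal analysis, taking node 2 as the 0 V reference.
Source V1 fixes V_0 = 5 V.
KCL at each unknown node (sum of currents leaving = 0; resistances in Ω):
  Node 1: (V_1 - 5)/100 + (V_1 - 0)/40 = 0
Collecting terms: 0.035 × V_1 = 0.05  =>  V_1 = 1.429 V
I_R2 = (V_1 - V_2)/R2 = (1.429 - 0)/40 = 0.03571 A
P_R2 = I_R2² × R2 = (0.03571)² × 40 = 0.05102 W

Final answer: 0.05102 W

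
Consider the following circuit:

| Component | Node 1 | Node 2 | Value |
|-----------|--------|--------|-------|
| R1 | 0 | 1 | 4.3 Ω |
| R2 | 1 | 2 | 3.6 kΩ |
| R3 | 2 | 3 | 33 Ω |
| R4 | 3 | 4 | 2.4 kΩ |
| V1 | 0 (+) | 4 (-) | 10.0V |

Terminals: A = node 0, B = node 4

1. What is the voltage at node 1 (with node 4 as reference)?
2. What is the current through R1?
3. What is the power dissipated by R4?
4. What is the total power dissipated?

Nodal analysis, taking node 4 as the 0 V reference.
Source V1 fixes V_0 = 10 V.
KCL at each unknown node (sum of currents leaving = 0; resistances in Ω):
  Node 1: (V_1 - 10)/4.3 + (V_1 - V_2)/3600 = 0
  Node 2: (V_2 - V_1)/3600 + (V_2 - V_3)/33 = 0
  Node 3: (V_3 - V_2)/33 + (V_3 - 0)/2400 = 0
Collecting terms (coefficients in siemens):
  0.2328·V_1 - 0.0002778·V_2 = 2.326
  0.03058·V_2 - 0.0002778·V_1 - 0.0303·V_3 = 0
  0.03072·V_3 - 0.0303·V_2 = 0
Solving these 3 simultaneous equations (Gaussian elimination) gives:
  V_1 = 9.993 V, V_2 = 4.03 V, V_3 = 3.975 V
Part 1:
  Read off the nodal solution: V_1 = 9.993 V
Part 2:
  I_R1 = (V_0 - V_1)/R1 = (10 - 9.993)/4.3 = 0.001656 A
  Magnitude: I_R1 = 0.001656 A
Part 3:
  I_R4 = (V_3 - V_4)/R4 = (3.975 - 0)/2400 = 0.001656 A
  P_R4 = I_R4² × R4 = (0.001656)² × 2400 = 0.006585 W
Part 4:
  Power in each resistor, P = (ΔV)²/R:
    P_R1 = (10 - 9.993)²/4.3 = 0.0000118 W
    P_R2 = (9.993 - 4.03)²/3600 = 0.009877 W
    P_R3 = (4.03 - 3.975)²/33 = 0.00009054 W
    P_R4 = (3.975 - 0)²/2400 = 0.006585 W
  P_total = P_R1 + P_R2 + P_R3 + P_R4 = 0.01656 W

Final answers:
1. V_1 = 9.993 V
2. I_R1 = 0.001656 A
3. P_R4 = 0.006585 W
4. P_total = 0.01656 W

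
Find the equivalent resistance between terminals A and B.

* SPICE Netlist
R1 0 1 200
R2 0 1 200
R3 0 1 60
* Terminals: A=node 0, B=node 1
Reduce the network between node 0 (A) and node 1 (B) by series/parallel combination:
  Rp1 = R1 ‖ R2 ‖ R3 (parallel, all between nodes 0 and 1) = 1/(1/200 + 1/200 + 1/60) = 37.5 Ω
R_eq = 37.5 Ω

Final answer: 37.5 Ω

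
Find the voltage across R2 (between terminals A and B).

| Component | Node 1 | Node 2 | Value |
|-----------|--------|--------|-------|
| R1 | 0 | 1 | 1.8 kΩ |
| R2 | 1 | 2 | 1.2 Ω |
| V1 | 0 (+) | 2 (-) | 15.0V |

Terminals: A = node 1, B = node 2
R1 and R2 are in series across V1 (node 0 → node 1 → node 2), and the output A–B is taken across R2, so this is a voltage divider.
Series current: I = V1/(R1 + R2) = 15/(1800 + 1.2) = 15/1801 = 0.008328 A
V_R2 = I × R2 = V1 × R2/(R1 + R2) = 15 × 1.2/1801 = 0.009993 V

Final answer: 0.009993 V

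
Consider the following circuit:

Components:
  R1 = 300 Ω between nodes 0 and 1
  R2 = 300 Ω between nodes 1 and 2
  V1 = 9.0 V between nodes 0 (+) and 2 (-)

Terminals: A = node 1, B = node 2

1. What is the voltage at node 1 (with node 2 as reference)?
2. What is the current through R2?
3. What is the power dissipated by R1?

Nodal analysis, taking node 2 as the 0 V reference.
Source V1 fixes V_0 = 9 V.
KCL at each unknown node (sum of currents leaving = 0; resistances in Ω):
  Node 1: (V_1 - 9)/300 + (V_1 - 0)/300 = 0
Collecting terms: 0.006667 × V_1 = 0.03  =>  V_1 = 4.5 V
Part 1:
  Read off the nodal solution: V_1 = 4.5 V
Part 2:
  I_R2 = (V_1 - V_2)/R2 = (4.5 - 0)/300 = 0.015 A
  Magnitude: I_R2 = 0.015 A
Part 3:
  I_R1 = (V_0 - V_1)/R1 = (9 - 4.5)/300 = 0.015 A
  P_R1 = I_R1² × R1 = (0.015)² × 300 = 0.0675 W

Final answers:
1. V_1 = 4.5 V
2. I_R2 = 0.015 A
3. P_R1 = 0.0675 W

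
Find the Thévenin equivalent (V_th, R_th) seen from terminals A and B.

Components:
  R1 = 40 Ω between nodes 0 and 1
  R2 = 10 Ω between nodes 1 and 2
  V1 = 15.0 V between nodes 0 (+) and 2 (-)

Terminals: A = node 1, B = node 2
Step 1 — V_th is the open-circuit voltage V_A - V_B (nothing connected across the terminals).
Nodal analysis, taking node 2 as the 0 V reference.
Source V1 fixes V_0 = 15 V.
KCL at each unknown node (sum of currents leaving = 0; resistances in Ω):
  Node 1: (V_1 - 15)/40 + (V_1 - 0)/10 = 0
Collecting terms: 0.125 × V_1 = 0.375  =>  V_1 = 3 V
V_th = V_1 - V_2 = 3 - 0 = 3 V
Step 2 — R_th: zero the source — replace V1 by a short circuit (node 2 merges into node 0) — and find the resistance seen between A (node 1) and B (node 0).
Reduce the network between node 1 (A) and node 0 (B) by series/parallel combination:
  Rp1 = R1 ‖ R2 (parallel, both between nodes 0 and 1) = 1/(1/40 + 1/10) = 8 Ω
R_th = 8 Ω

Final answer: V_th = 3 V, R_th = 8 Ω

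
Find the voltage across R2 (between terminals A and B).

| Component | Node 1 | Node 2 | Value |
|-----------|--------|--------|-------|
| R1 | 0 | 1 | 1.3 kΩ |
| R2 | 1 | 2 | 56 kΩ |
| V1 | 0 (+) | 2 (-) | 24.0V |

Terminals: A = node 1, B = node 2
R1 and R2 are in series across V1 (node 0 → node 1 → node 2), and the output A–B is taken across R2, so this is a voltage divider.
Series current: I = V1/(R1 + R2) = 24/(1300 + 56000) = 24/57300 = 0.0004188 A
V_R2 = I × R2 = V1 × R2/(R1 + R2) = 24 × 56000/57300 = 23.46 V

Final answer: 23.46 V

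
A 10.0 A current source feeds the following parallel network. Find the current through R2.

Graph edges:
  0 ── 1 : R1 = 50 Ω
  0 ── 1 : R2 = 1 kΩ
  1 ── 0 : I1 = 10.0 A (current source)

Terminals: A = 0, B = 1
All resistors sit directly between nodes 0 and 1, so they are in parallel and share one voltage V; the full source current 10 A splits among them.
1/R_par = 1/50 + 1/1000 = 0.021 S  =>  R_par = 47.62 Ω
V = I × R_par = 10 × 47.62 = 476.2 V
I_R2 = V/R2 = 476.2/1000 = 0.4762 A

Final answer: 0.4762 A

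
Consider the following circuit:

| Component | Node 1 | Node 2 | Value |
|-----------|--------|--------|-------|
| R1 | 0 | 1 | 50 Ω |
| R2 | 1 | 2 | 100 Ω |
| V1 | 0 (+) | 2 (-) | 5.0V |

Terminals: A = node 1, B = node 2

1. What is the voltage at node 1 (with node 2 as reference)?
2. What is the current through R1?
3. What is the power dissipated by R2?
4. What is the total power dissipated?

Nodal analysis, taking node 2 as the 0 V reference.
Source V1 fixes V_0 = 5 V.
KCL at each unknown node (sum of currents leaving = 0; resistances in Ω):
  Node 1: (V_1 - 5)/50 + (V_1 - 0)/100 = 0
Collecting terms: 0.03 × V_1 = 0.1  =>  V_1 = 3.333 V
Part 1:
  Read off the nodal solution: V_1 = 3.333 V
Part 2:
  I_R1 = (V_0 - V_1)/R1 = (5 - 3.333)/50 = 0.03333 A
  Magnitude: I_R1 = 0.03333 A
Part 3:
  I_R2 = (V_1 - V_2)/R2 = (3.333 - 0)/100 = 0.03333 A
  P_R2 = I_R2² × R2 = (0.03333)² × 100 = 0.1111 W
Part 4:
  Power in each resistor, P = (ΔV)²/R:
    P_R1 = (5 - 3.333)²/50 = 0.05556 W
    P_R2 = (3.333 - 0)²/100 = 0.1111 W
  P_total = P_R1 + P_R2 = 0.1667 W

Final answers:
1. V_1 = 3.333 V
2. I_R1 = 0.03333 A
3. P_R2 = 0.1111 W
4. P_total = 0.1667 W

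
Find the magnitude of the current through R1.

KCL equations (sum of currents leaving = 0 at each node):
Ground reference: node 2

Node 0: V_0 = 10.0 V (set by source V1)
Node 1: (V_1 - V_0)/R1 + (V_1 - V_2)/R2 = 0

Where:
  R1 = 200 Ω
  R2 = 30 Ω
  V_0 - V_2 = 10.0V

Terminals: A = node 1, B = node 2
Nodal analysis, taking node 2 as the 0 V reference.
Source V1 fixes V_0 = 10 V.
KCL at each unknown node (sum of currents leaving = 0; resistances in Ω):
  Node 1: (V_1 - 10)/200 + (V_1 - 0)/30 = 0
Collecting terms: 0.03833 × V_1 = 0.05  =>  V_1 = 1.304 V
I_R1 = (V_0 - V_1)/R1 = (10 - 1.304)/200 = 0.04348 A
|I_R1| = 0.04348 A

Final answer: |I_R1| = 0.04348 A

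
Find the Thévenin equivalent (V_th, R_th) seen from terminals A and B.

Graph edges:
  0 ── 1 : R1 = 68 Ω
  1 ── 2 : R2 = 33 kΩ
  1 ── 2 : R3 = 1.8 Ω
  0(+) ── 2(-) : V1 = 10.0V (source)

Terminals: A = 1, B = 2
Step 1 — V_th is the open-circuit voltage V_A - V_B (nothing connected across the terminals).
Nodal analysis, taking node 2 as the 0 V reference.
Source V1 fixes V_0 = 10 V.
KCL at each unknown node (sum of currents leaving = 0; resistances in Ω):
  Node 1: (V_1 - 10)/68 + (V_1 - 0)/33000 + (V_1 - 0)/1.8 = 0
Collecting terms: 0.5703 × V_1 = 0.1471  =>  V_1 = 0.2579 V
V_th = V_1 - V_2 = 0.2579 - 0 = 0.2579 V
Step 2 — R_th: zero the source — replace V1 by a short circuit (node 2 merges into node 0) — and find the resistance seen between A (node 1) and B (node 0).
Reduce the network between node 1 (A) and node 0 (B) by series/parallel combination:
  Rp1 = R1 ‖ R2 ‖ R3 (parallel, all between nodes 0 and 1) = 1/(1/68 + 1/33000 + 1/1.8) = 1.753 Ω
R_th = 1.753 Ω

Final answer: V_th = 0.2579 V, R_th = 1.753 Ω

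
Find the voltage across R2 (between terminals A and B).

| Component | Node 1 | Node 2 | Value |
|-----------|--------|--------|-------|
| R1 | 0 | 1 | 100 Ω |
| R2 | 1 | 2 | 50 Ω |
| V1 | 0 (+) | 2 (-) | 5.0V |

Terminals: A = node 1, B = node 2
R1 and R2 are in series across V1 (node 0 → node 1 → node 2), and the output A–B is taken across R2, so this is a voltage divider.
Series current: I = V1/(R1 + R2) = 5/(100 + 50) = 5/150 = 0.03333 A
V_R2 = I × R2 = V1 × R2/(R1 + R2) = 5 × 50/150 = 1.667 V

Final answer: 1.667 V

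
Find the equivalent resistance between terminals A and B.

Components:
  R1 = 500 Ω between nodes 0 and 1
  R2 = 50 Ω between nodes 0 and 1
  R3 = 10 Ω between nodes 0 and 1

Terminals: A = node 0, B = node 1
Reduce the network between node 0 (A) and node 1 (B) by series/parallel combination:
  Rp1 = R1 ‖ R2 ‖ R3 (parallel, all between nodes 0 and 1) = 1/(1/500 + 1/50 + 1/10) = 8.197 Ω
R_eq = 8.197 Ω

Final answer: 8.197 Ω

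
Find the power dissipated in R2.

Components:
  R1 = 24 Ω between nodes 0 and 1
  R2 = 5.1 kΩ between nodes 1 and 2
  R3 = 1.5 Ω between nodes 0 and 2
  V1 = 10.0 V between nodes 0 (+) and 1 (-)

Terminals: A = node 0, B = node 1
Nodal analysis, taking node 1 as the 0 V reference.
Source V1 fixes V_0 = 10 V.
KCL at each unknown node (sum of currents leaving = 0; resistances in Ω):
  Node 2: (V_2 - 0)/5100 + (V_2 - 10)/1.5 = 0
Collecting terms: 0.6669 × V_2 = 6.667  =>  V_2 = 9.997 V
I_R2 = (V_1 - V_2)/R2 = (0 - 9.997)/5100 = -0.00196 A
P_R2 = I_R2² × R2 = (-0.00196)² × 5100 = 0.0196 W

Final answer: 0.0196 W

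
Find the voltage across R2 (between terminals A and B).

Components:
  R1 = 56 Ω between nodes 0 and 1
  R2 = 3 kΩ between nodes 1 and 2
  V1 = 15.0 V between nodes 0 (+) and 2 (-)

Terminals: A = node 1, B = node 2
R1 and R2 are in series across V1 (node 0 → node 1 → node 2), and the output A–B is taken across R2, so this is a voltage divider.
Series current: I = V1/(R1 + R2) = 15/(56 + 3000) = 15/3056 = 0.004908 A
V_R2 = I × R2 = V1 × R2/(R1 + R2) = 15 × 3000/3056 = 14.73 V

Final answer: 14.73 V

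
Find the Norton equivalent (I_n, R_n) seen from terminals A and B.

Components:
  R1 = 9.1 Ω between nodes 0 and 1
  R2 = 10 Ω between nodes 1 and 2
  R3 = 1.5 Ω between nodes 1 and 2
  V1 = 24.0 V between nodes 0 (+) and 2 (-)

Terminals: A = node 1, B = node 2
Find the Thévenin equivalent first; then I_n = V_th/R_th and R_n = R_th.
Step 1 — V_th is the open-circuit voltage V_A - V_B (nothing connected across the terminals).
Nodal analysis, taking node 2 as the 0 V reference.
Source V1 fixes V_0 = 24 V.
KCL at each unknown node (sum of currents leaving = 0; resistances in Ω):
  Node 1: (V_1 - 24)/9.1 + (V_1 - 0)/10 + (V_1 - 0)/1.5 = 0
Collecting terms: 0.8766 × V_1 = 2.637  =>  V_1 = 3.009 V
V_th = V_1 - V_2 = 3.009 - 0 = 3.009 V
Step 2 — R_th: zero the source — replace V1 by a short circuit (node 2 merges into node 0) — and find the resistance seen between A (node 1) and B (node 0).
Reduce the network between node 1 (A) and node 0 (B) by series/parallel combination:
  Rp1 = R1 ‖ R2 ‖ R3 (parallel, all between nodes 0 and 1) = 1/(1/9.1 + 1/10 + 1/1.5) = 1.141 Ω
R_th = 1.141 Ω
I_n = V_th/R_th = 3.009/1.141 = 2.637 A, and R_n = R_th = 1.141 Ω

Final answer: I_n = 2.637 A, R_n = 1.141 Ω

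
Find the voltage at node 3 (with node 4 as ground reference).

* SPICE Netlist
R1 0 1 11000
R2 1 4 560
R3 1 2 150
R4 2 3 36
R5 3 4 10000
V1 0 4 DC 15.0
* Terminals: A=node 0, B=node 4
Nodal analysis, taking node 4 as the 0 V reference.
Source V1 fixes V_0 = 15 V.
KCL at each unknown node (sum of currents leaving = 0; resistances in Ω):
  Node 1: (V_1 - 15)/11000 + (V_1 - 0)/560 + (V_1 - V_2)/150 = 0
  Node 2: (V_2 - V_1)/150 + (V_2 - V_3)/36 = 0
  Node 3: (V_3 - V_2)/36 + (V_3 - 0)/10000 = 0
Collecting terms (coefficients in siemens):
  0.008543·V_1 - 0.006667·V_2 = 0.001364
  0.03444·V_2 - 0.006667·V_1 - 0.02778·V_3 = 0
  0.02788·V_3 - 0.02778·V_2 = 0
Solving these 3 simultaneous equations (Gaussian elimination) gives:
  V_1 = 0.6905 V, V_2 = 0.6804 V, V_3 = 0.6779 V
The requested potential is V_3 = 0.6779 V.

Final answer: V_3 = 0.6779 V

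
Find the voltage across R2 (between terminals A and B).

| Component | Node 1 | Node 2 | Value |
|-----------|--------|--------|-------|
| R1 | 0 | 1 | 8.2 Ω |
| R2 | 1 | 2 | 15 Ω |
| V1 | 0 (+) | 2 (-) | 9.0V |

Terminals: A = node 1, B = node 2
R1 and R2 are in series across V1 (node 0 → node 1 → node 2), and the output A–B is taken across R2, so this is a voltage divider.
Series current: I = V1/(R1 + R2) = 9/(8.2 + 15) = 9/23.2 = 0.3879 A
V_R2 = I × R2 = V1 × R2/(R1 + R2) = 9 × 15/23.2 = 5.819 V

Final answer: 5.819 V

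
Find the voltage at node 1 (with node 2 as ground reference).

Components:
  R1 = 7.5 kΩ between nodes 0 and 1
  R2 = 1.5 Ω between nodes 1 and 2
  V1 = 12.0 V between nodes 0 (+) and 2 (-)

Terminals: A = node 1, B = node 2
Nodal analysis, taking node 2 as the 0 V reference.
Source V1 fixes V_0 = 12 V.
KCL at each unknown node (sum of currents leaving = 0; resistances in Ω):
  Node 1: (V_1 - 12)/7500 + (V_1 - 0)/1.5 = 0
Collecting terms: 0.6668 × V_1 = 0.0016  =>  V_1 = 0.0024 V
The requested potential is V_1 = 0.0024 V.

Final answer: V_1 = 0.0024 V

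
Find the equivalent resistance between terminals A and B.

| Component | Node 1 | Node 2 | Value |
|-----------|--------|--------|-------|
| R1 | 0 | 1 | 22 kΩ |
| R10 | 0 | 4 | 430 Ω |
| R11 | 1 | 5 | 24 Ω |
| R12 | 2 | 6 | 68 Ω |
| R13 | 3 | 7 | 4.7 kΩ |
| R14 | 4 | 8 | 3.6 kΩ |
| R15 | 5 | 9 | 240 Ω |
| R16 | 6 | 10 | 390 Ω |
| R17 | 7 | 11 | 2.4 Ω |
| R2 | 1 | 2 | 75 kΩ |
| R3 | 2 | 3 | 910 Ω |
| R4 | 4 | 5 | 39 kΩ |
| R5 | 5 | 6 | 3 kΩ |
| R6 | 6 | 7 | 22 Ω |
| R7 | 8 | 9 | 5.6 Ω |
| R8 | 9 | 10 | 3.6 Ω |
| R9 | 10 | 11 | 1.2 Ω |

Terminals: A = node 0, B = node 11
The network is not a plain series/parallel combination. Inject a 1 A test current into terminal A (node 0) and return it from terminal B (node 11); then R_eq = V_A / (1 A).
Nodal analysis, taking node 11 as the 0 V reference.
Current source I_test pushes 1 A into node 0 and draws it out of node 11.
KCL at each unknown node (sum of currents leaving = 0; resistances in Ω):
  Node 0: (V_0 - V_1)/22000 + (V_0 - V_4)/430 - 1 = 0
  Node 1: (V_1 - V_0)/22000 + (V_1 - V_2)/75000 + (V_1 - V_5)/24 = 0
  Node 2: (V_2 - V_1)/75000 + (V_2 - V_3)/910 + (V_2 - V_6)/68 = 0
  Node 3: (V_3 - V_2)/910 + (V_3 - V_7)/4700 = 0
  Node 4: (V_4 - V_0)/430 + (V_4 - V_5)/39000 + (V_4 - V_8)/3600 = 0
  Node 5: (V_5 - V_1)/24 + (V_5 - V_4)/39000 + (V_5 - V_6)/3000 + (V_5 - V_9)/240 = 0
  Node 6: (V_6 - V_2)/68 + (V_6 - V_5)/3000 + (V_6 - V_7)/22 + (V_6 - V_10)/390 = 0
  Node 7: (V_7 - V_3)/4700 + (V_7 - V_6)/22 + (V_7 - 0)/2.4 = 0
  Node 8: (V_8 - V_4)/3600 + (V_8 - V_9)/5.6 = 0
  Node 9: (V_9 - V_5)/240 + (V_9 - V_8)/5.6 + (V_9 - V_10)/3.6 = 0
  Node 10: (V_10 - V_6)/390 + (V_10 - V_9)/3.6 + (V_10 - 0)/1.2 = 0
Collecting terms (coefficients in siemens):
  0.002371·V_0 - 0.00004545·V_1 - 0.002326·V_4 = 1
  0.04173·V_1 - 0.00004545·V_0 - 0.00001333·V_2 - 0.04167·V_5 = 0
  0.01582·V_2 - 0.00001333·V_1 - 0.001099·V_3 - 0.01471·V_6 = 0
  0.001312·V_3 - 0.001099·V_2 - 0.0002128·V_7 = 0
  0.002629·V_4 - 0.002326·V_0 - 0.00002564·V_5 - 0.0002778·V_8 = 0
  0.04619·V_5 - 0.04167·V_1 - 0.00002564·V_4 - 0.0003333·V_6 - 0.004167·V_9 = 0
  0.06306·V_6 - 0.01471·V_2 - 0.0003333·V_5 - 0.04545·V_7 - 0.002564·V_10 = 0
  0.4623·V_7 - 0.0002128·V_3 - 0.04545·V_6 = 0
  0.1788·V_8 - 0.0002778·V_4 - 0.1786·V_9 = 0
  0.4605·V_9 - 0.004167·V_5 - 0.1786·V_8 - 0.2778·V_10 = 0
  1.114·V_10 - 0.002564·V_6 - 0.2778·V_9 = 0
Solving these 11 simultaneous equations (Gaussian elimination) gives:
  V_0 = 3205 V, V_1 = 55.34 V, V_2 = 0.522 V, V_3 = 0.445 V
  V_4 = 2837 V, V_5 = 51.92 V, V_6 = 0.478 V, V_7 = 0.0472 V
  V_8 = 9.11 V, V_9 = 4.712 V, V_10 = 1.176 V
R_eq = V_0 / 1 A = 3205 Ω = 3.205 kΩ

Final answer: 3.205 kΩ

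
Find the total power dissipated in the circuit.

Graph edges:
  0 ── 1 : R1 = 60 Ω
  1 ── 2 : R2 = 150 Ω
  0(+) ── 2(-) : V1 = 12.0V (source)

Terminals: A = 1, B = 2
Nodal analysis, taking node 2 as the 0 V reference.
Source V1 fixes V_0 = 12 V.
KCL at each unknown node (sum of currents leaving = 0; resistances in Ω):
  Node 1: (V_1 - 12)/60 + (V_1 - 0)/150 = 0
Collecting terms: 0.02333 × V_1 = 0.2  =>  V_1 = 8.571 V
Power in each resistor, P = (ΔV)²/R:
  P_R1 = (12 - 8.571)²/60 = 0.1959 W
  P_R2 = (8.571 - 0)²/150 = 0.4898 W
P_total = P_R1 + P_R2 = 0.6857 W

Final answer: 0.6857 W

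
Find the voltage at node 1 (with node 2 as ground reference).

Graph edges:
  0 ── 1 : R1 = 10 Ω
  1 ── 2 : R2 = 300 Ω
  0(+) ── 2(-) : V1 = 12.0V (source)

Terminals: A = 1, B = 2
Nodal analysis, taking node 2 as the 0 V reference.
Source V1 fixes V_0 = 12 V.
KCL at each unknown node (sum of currents leaving = 0; resistances in Ω):
  Node 1: (V_1 - 12)/10 + (V_1 - 0)/300 = 0
Collecting terms: 0.1033 × V_1 = 1.2  =>  V_1 = 11.61 V
The requested potential is V_1 = 11.61 V.

Final answer: V_1 = 11.61 V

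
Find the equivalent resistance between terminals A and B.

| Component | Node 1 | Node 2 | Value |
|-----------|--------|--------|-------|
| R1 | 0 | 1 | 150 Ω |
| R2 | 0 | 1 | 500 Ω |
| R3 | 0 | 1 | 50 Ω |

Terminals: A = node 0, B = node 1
Reduce the network between node 0 (A) and node 1 (B) by series/parallel combination:
  Rp1 = R1 ‖ R2 ‖ R3 (parallel, all between nodes 0 and 1) = 1/(1/150 + 1/500 + 1/50) = 34.88 Ω
R_eq = 34.88 Ω

Final answer: 34.88 Ω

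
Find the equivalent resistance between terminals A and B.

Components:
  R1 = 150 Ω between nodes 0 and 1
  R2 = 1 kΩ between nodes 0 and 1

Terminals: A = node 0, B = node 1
Reduce the network between node 0 (A) and node 1 (B) by series/parallel combination:
  Rp1 = R1 ‖ R2 (parallel, both between nodes 0 and 1) = 1/(1/150 + 1/1000) = 130.4 Ω
R_eq = 130.4 Ω

Final answer: 130.4 Ω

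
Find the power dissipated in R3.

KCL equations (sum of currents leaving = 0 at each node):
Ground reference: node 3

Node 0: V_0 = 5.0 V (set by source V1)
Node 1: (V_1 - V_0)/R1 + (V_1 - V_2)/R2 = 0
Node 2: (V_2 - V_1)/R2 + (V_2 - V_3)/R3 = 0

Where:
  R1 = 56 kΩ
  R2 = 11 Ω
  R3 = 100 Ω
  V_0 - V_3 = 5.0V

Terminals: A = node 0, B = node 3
Nodal analysis, taking node 3 as the 0 V reference.
Source V1 fixes V_0 = 5 V.
KCL at each unknown node (sum of currents leaving = 0; resistances in Ω):
  Node 1: (V_1 - 5)/56000 + (V_1 - V_2)/11 = 0
  Node 2: (V_2 - V_1)/11 + (V_2 - 0)/100 = 0
Collecting terms (coefficients in siemens):
  0.09093·V_1 - 0.09091·V_2 = 0.00008929
  0.1009·V_2 - 0.09091·V_1 = 0
Determinant D = (0.09093)(0.1009) - (-0.09091)(-0.09091) = 0.0009109
V_1 = [(0.00008929)(0.1009) - (-0.09091)(0)]/D = 0.009891 V
V_2 = [(0.09093)(0) - (0.00008929)(-0.09091)]/D = 0.008911 V
I_R3 = (V_2 - V_3)/R3 = (0.008911 - 0)/100 = 0.00008911 A
P_R3 = I_R3² × R3 = (0.00008911)² × 100 = 0.000000794 W

Final answer: 7.94e-07 W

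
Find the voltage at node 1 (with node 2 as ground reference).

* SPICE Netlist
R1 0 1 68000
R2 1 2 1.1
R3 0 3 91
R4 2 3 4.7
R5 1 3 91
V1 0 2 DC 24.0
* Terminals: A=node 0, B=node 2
Nodal analysis, taking node 2 as the 0 V reference.
Source V1 fixes V_0 = 24 V.
KCL at each unknown node (sum of currents leaving = 0; resistances in Ω):
  Node 1: (V_1 - 24)/68000 + (V_1 - 0)/1.1 + (V_1 - V_3)/91 = 0
  Node 3: (V_3 - 24)/91 + (V_3 - 0)/4.7 + (V_3 - V_1)/91 = 0
Collecting terms (coefficients in siemens):
  0.9201·V_1 - 0.01099·V_3 = 0.0003529
  0.2347·V_3 - 0.01099·V_1 = 0.2637
Determinant D = (0.9201)(0.2347) - (-0.01099)(-0.01099) = 0.2159
V_1 = [(0.0003529)(0.2347) - (-0.01099)(0.2637)]/D = 0.01381 V
V_3 = [(0.9201)(0.2637) - (0.0003529)(-0.01099)]/D = 1.124 V
The requested potential is V_1 = 0.01381 V.

Final answer: V_1 = 0.01381 V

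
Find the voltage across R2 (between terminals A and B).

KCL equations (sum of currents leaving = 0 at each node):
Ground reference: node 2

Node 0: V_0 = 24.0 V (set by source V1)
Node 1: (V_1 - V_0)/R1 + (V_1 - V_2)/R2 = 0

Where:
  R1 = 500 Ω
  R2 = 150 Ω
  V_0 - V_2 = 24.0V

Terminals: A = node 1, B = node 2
R1 and R2 are in series across V1 (node 0 → node 1 → node 2), and the output A–B is taken across R2, so this is a voltage divider.
Series current: I = V1/(R1 + R2) = 24/(500 + 150) = 24/650 = 0.03692 A
V_R2 = I × R2 = V1 × R2/(R1 + R2) = 24 × 150/650 = 5.538 V

Final answer: 5.538 V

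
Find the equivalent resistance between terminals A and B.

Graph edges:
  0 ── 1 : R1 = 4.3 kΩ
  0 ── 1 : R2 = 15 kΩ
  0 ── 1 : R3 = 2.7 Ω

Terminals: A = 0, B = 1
Reduce the network between node 0 (A) and node 1 (B) by series/parallel combination:
  Rp1 = R1 ‖ R2 ‖ R3 (parallel, all between nodes 0 and 1) = 1/(1/4300 + 1/15000 + 1/2.7) = 2.698 Ω
R_eq = 2.698 Ω

Final answer: 2.698 Ω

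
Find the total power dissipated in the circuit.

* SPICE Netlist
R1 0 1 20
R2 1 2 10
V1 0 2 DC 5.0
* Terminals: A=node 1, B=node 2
Nodal analysis, taking node 2 as the 0 V reference.
Source V1 fixes V_0 = 5 V.
KCL at each unknown node (sum of currents leaving = 0; resistances in Ω):
  Node 1: (V_1 - 5)/20 + (V_1 - 0)/10 = 0
Collecting terms: 0.15 × V_1 = 0.25  =>  V_1 = 1.667 V
Power in each resistor, P = (ΔV)²/R:
  P_R1 = (5 - 1.667)²/20 = 0.5556 W
  P_R2 = (1.667 - 0)²/10 = 0.2778 W
P_total = P_R1 + P_R2 = 0.8333 W

Final answer: 0.8333 W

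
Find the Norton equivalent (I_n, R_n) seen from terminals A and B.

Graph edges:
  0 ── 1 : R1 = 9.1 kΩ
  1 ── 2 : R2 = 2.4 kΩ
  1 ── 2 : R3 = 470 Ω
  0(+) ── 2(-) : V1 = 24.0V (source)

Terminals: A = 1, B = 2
Find the Thévenin equivalent first; then I_n = V_th/R_th and R_n = R_th.
Step 1 — V_th is the open-circuit voltage V_A - V_B (nothing connected across the terminals).
Nodal analysis, taking node 2 as the 0 V reference.
Source V1 fixes V_0 = 24 V.
KCL at each unknown node (sum of currents leaving = 0; resistances in Ω):
  Node 1: (V_1 - 24)/9100 + (V_1 - 0)/2400 + (V_1 - 0)/470 = 0
Collecting terms: 0.002654 × V_1 = 0.002637  =>  V_1 = 0.9937 V
V_th = V_1 - V_2 = 0.9937 - 0 = 0.9937 V
Step 2 — R_th: zero the source — replace V1 by a short circuit (node 2 merges into node 0) — and find the resistance seen between A (node 1) and B (node 0).
Reduce the network between node 1 (A) and node 0 (B) by series/parallel combination:
  Rp1 = R1 ‖ R2 ‖ R3 (parallel, all between nodes 0 and 1) = 1/(1/9100 + 1/2400 + 1/470) = 376.8 Ω
R_th = 376.8 Ω
I_n = V_th/R_th = 0.9937/376.8 = 0.002637 A, and R_n = R_th = 376.8 Ω

Final answer: I_n = 0.002637 A, R_n = 376.8 Ω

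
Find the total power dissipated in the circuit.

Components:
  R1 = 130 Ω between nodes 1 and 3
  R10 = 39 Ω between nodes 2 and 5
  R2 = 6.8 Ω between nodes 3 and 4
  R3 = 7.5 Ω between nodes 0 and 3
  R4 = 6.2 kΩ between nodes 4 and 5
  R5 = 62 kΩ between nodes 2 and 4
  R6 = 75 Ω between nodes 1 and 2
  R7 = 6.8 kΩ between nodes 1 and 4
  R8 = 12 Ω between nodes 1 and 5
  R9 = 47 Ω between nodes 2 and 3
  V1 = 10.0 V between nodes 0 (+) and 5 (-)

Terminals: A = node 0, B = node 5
Nodal analysis, taking node 5 as the 0 V reference.
Source V1 fixes V_0 = 10 V.
KCL at each unknown node (sum of currents leaving = 0; resistances in Ω):
  Node 1: (V_1 - V_3)/130 + (V_1 - V_2)/75 + (V_1 - V_4)/6800 + (V_1 - 0)/12 = 0
  Node 2: (V_2 - V_4)/62000 + (V_2 - V_1)/75 + (V_2 - V_3)/47 + (V_2 - 0)/39 = 0
  Node 3: (V_3 - V_1)/130 + (V_3 - V_4)/6.8 + (V_3 - 10)/7.5 + (V_3 - V_2)/47 = 0
  Node 4: (V_4 - V_3)/6.8 + (V_4 - 0)/6200 + (V_4 - V_2)/62000 + (V_4 - V_1)/6800 = 0
Collecting terms (coefficients in siemens):
  0.1045·V_1 - 0.01333·V_2 - 0.007692·V_3 - 0.0001471·V_4 = 0
  0.06027·V_2 - 0.01333·V_1 - 0.02128·V_3 - 0.00001613·V_4 = 0
  0.3094·V_3 - 0.007692·V_1 - 0.02128·V_2 - 0.1471·V_4 = 1.333
  0.1474·V_4 - 0.0001471·V_1 - 0.00001613·V_2 - 0.1471·V_3 = 0
Solving these 4 simultaneous equations (Gaussian elimination) gives:
  V_1 = 1.073 V, V_2 = 3.305 V, V_3 = 8.683 V, V_4 = 8.666 V
Power in each resistor, P = (ΔV)²/R:
  P_R1 = (1.073 - 8.683)²/130 = 0.4455 W
  P_R2 = (8.683 - 8.666)²/6.8 = 0.00004599 W
  P_R3 = (10 - 8.683)²/7.5 = 0.2312 W
  P_R4 = (8.666 - 0)²/6200 = 0.01211 W
  P_R5 = (3.305 - 8.666)²/62000 = 0.0004634 W
  P_R6 = (1.073 - 3.305)²/75 = 0.06644 W
  P_R7 = (1.073 - 8.666)²/6800 = 0.008477 W
  P_R8 = (1.073 - 0)²/12 = 0.09595 W
  P_R9 = (3.305 - 8.683)²/47 = 0.6154 W
  P_R10 = (3.305 - 0)²/39 = 0.2801 W
P_total = P_R1 + P_R2 + P_R3 + P_R4 + P_R5 + P_R6 + P_R7 + P_R8 + P_R9 + P_R10 = 1.756 W

Final answer: 1.756 W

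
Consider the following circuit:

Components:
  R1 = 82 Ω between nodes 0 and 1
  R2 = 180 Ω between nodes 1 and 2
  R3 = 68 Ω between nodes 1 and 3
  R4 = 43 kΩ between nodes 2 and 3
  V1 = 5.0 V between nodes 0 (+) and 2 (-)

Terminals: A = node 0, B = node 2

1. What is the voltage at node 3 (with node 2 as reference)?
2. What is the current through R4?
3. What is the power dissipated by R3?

Nodal analysis, taking node 2 as the 0 V reference.
Source V1 fixes V_0 = 5 V.
KCL at each unknown node (sum of currents leaving = 0; resistances in Ω):
  Node 1: (V_1 - 5)/82 + (V_1 - 0)/180 + (V_1 - V_3)/68 = 0
  Node 3: (V_3 - V_1)/68 + (V_3 - 0)/43000 = 0
Collecting terms (coefficients in siemens):
  0.03246·V_1 - 0.01471·V_3 = 0.06098
  0.01473·V_3 - 0.01471·V_1 = 0
Determinant D = (0.03246)(0.01473) - (-0.01471)(-0.01471) = 0.0002618
V_1 = [(0.06098)(0.01473) - (-0.01471)(0)]/D = 3.431 V
V_3 = [(0.03246)(0) - (0.06098)(-0.01471)]/D = 3.425 V
Part 1:
  Read off the nodal solution: V_3 = 3.425 V
Part 2:
  I_R4 = (V_2 - V_3)/R4 = (0 - 3.425)/43000 = -0.00007966 A
  Magnitude: I_R4 = 0.00007966 A
Part 3:
  I_R3 = (V_1 - V_3)/R3 = (3.431 - 3.425)/68 = 0.00007966 A
  P_R3 = I_R3² × R3 = (0.00007966)² × 68 = 0.0000004315 W

Final answers:
1. V_3 = 3.425 V
2. I_R4 = 7.966e-05 A
3. P_R3 = 4.315e-07 W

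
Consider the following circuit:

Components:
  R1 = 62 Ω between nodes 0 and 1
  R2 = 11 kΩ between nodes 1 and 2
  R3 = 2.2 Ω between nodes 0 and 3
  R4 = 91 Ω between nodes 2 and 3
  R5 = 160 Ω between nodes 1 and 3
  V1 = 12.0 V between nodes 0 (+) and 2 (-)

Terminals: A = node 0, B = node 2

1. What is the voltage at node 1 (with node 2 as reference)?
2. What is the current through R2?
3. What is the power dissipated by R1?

Nodal analysis, taking node 2 as the 0 V reference.
Source V1 fixes V_0 = 12 V.
KCL at each unknown node (sum of currents leaving = 0; resistances in Ω):
  Node 1: (V_1 - 12)/62 + (V_1 - 0)/11000 + (V_1 - V_3)/160 = 0
  Node 3: (V_3 - 12)/2.2 + (V_3 - 0)/91 + (V_3 - V_1)/160 = 0
Collecting terms (coefficients in siemens):
  0.02247·V_1 - 0.00625·V_3 = 0.1935
  0.4718·V_3 - 0.00625·V_1 = 5.455
Determinant D = (0.02247)(0.4718) - (-0.00625)(-0.00625) = 0.01056
V_1 = [(0.1935)(0.4718) - (-0.00625)(5.455)]/D = 11.87 V
V_3 = [(0.02247)(5.455) - (0.1935)(-0.00625)]/D = 11.72 V
Part 1:
  Read off the nodal solution: V_1 = 11.87 V
Part 2:
  I_R2 = (V_1 - V_2)/R2 = (11.87 - 0)/11000 = 0.001079 A
  Magnitude: I_R2 = 0.001079 A
Part 3:
  I_R1 = (V_0 - V_1)/R1 = (12 - 11.87)/62 = 0.002045 A
  P_R1 = I_R1² × R1 = (0.002045)² × 62 = 0.0002592 W

Final answers:
1. V_1 = 11.87 V
2. I_R2 = 0.001079 A
3. P_R1 = 0.0002592 W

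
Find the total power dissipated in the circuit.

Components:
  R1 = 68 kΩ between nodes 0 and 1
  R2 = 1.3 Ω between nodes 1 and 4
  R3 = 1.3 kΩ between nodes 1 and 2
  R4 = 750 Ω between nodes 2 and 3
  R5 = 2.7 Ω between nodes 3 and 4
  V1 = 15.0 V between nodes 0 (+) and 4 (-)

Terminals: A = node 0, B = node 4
Nodal analysis, taking node 4 as the 0 V reference.
Source V1 fixes V_0 = 15 V.
KCL at each unknown node (sum of currents leaving = 0; resistances in Ω):
  Node 1: (V_1 - 15)/68000 + (V_1 - 0)/1.3 + (V_1 - V_2)/1300 = 0
  Node 2: (V_2 - V_1)/1300 + (V_2 - V_3)/750 = 0
  Node 3: (V_3 - V_2)/750 + (V_3 - 0)/2.7 = 0
Collecting terms (coefficients in siemens):
  0.77·V_1 - 0.0007692·V_2 = 0.0002206
  0.002103·V_2 - 0.0007692·V_1 - 0.001333·V_3 = 0
  0.3717·V_3 - 0.001333·V_2 = 0
Solving these 3 simultaneous equations (Gaussian elimination) gives:
  V_1 = 0.0002866 V, V_2 = 0.0001051 V, V_3 = 0.0000003769 V
Power in each resistor, P = (ΔV)²/R:
  P_R1 = (15 - 0.0002866)²/68000 = 0.003309 W
  P_R2 = (0.0002866 - 0)²/1.3 = 0.00000006317 W
  P_R3 = (0.0002866 - 0.0001051)²/1300 = 0.00000000002534 W
  P_R4 = (0.0001051 - 0.0000003769)²/750 = 0.00000000001462 W
  P_R5 = (0.0000003769 - 0)²/2.7 = 0.00000000000005263 W
P_total = P_R1 + P_R2 + P_R3 + P_R4 + P_R5 = 0.003309 W

Final answer: 0.003309 W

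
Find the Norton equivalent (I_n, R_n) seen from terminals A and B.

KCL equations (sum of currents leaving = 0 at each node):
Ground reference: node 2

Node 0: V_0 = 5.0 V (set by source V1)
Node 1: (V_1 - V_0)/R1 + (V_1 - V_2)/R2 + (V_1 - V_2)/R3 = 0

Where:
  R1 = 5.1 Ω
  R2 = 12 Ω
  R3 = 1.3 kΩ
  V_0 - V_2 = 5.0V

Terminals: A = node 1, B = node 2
Find the Thévenin equivalent first; then I_n = V_th/R_th and R_n = R_th.
Step 1 — V_th is the open-circuit voltage V_A - V_B (nothing connected across the terminals).
Nodal analysis, taking node 2 as the 0 V reference.
Source V1 fixes V_0 = 5 V.
KCL at each unknown node (sum of currents leaving = 0; resistances in Ω):
  Node 1: (V_1 - 5)/5.1 + (V_1 - 0)/12 + (V_1 - 0)/1300 = 0
Collecting terms: 0.2802 × V_1 = 0.9804  =>  V_1 = 3.499 V
V_th = V_1 - V_2 = 3.499 - 0 = 3.499 V
Step 2 — R_th: zero the source — replace V1 by a short circuit (node 2 merges into node 0) — and find the resistance seen between A (node 1) and B (node 0).
Reduce the network between node 1 (A) and node 0 (B) by series/parallel combination:
  Rp1 = R1 ‖ R2 ‖ R3 (parallel, all between nodes 0 and 1) = 1/(1/5.1 + 1/12 + 1/1300) = 3.569 Ω
R_th = 3.569 Ω
I_n = V_th/R_th = 3.499/3.569 = 0.9804 A, and R_n = R_th = 3.569 Ω

Final answer: I_n = 0.9804 A, R_n = 3.569 Ω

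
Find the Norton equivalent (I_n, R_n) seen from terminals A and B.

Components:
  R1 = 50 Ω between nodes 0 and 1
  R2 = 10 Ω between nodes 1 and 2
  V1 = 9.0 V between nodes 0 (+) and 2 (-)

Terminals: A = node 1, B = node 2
Find the Thévenin equivalent first; then I_n = V_th/R_th and R_n = R_th.
Step 1 — V_th is the open-circuit voltage V_A - V_B (nothing connected across the terminals).
Nodal analysis, taking node 2 as the 0 V reference.
Source V1 fixes V_0 = 9 V.
KCL at each unknown node (sum of currents leaving = 0; resistances in Ω):
  Node 1: (V_1 - 9)/50 + (V_1 - 0)/10 = 0
Collecting terms: 0.12 × V_1 = 0.18  =>  V_1 = 1.5 V
V_th = V_1 - V_2 = 1.5 - 0 = 1.5 V
Step 2 — R_th: zero the source — replace V1 by a short circuit (node 2 merges into node 0) — and find the resistance seen between A (node 1) and B (node 0).
Reduce the network between node 1 (A) and node 0 (B) by series/parallel combination:
  Rp1 = R1 ‖ R2 (parallel, both between nodes 0 and 1) = 1/(1/50 + 1/10) = 8.333 Ω
R_th = 8.333 Ω
I_n = V_th/R_th = 1.5/8.333 = 0.18 A, and R_n = R_th = 8.333 Ω

Final answer: I_n = 0.18 A, R_n = 8.333 Ω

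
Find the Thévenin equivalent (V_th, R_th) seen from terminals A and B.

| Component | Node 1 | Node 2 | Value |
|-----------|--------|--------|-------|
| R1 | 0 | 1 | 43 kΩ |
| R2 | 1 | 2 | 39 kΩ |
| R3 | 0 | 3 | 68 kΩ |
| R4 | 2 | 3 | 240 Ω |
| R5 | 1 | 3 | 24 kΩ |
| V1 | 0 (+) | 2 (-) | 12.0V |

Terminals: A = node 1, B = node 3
Step 1 — V_th is the open-circuit voltage V_A - V_B (nothing connected across the terminals).
Nodal analysis, taking node 2 as the 0 V reference.
Source V1 fixes V_0 = 12 V.
KCL at each unknown node (sum of currents leaving = 0; resistances in Ω):
  Node 1: (V_1 - 12)/43000 + (V_1 - 0)/39000 + (V_1 - V_3)/24000 = 0
  Node 3: (V_3 - 12)/68000 + (V_3 - 0)/240 + (V_3 - V_1)/24000 = 0
Collecting terms (coefficients in siemens):
  0.00009056·V_1 - 0.00004167·V_3 = 0.0002791
  0.004223·V_3 - 0.00004167·V_1 = 0.0001765
Determinant D = (0.00009056)(0.004223) - (-0.00004167)(-0.00004167) = 0.0000003807
V_1 = [(0.0002791)(0.004223) - (-0.00004167)(0.0001765)]/D = 3.115 V
V_3 = [(0.00009056)(0.0001765) - (0.0002791)(-0.00004167)]/D = 0.07252 V
V_th = V_1 - V_3 = 3.115 - 0.07252 = 3.042 V
Step 2 — R_th: zero the source — replace V1 by a short circuit (node 2 merges into node 0) — and find the resistance seen between A (node 1) and B (node 3).
Reduce the network between node 1 (A) and node 3 (B) by series/parallel combination:
  Rp1 = R1 ‖ R2 (parallel, both between nodes 0 and 1) = 1/(1/43000 + 1/39000) = 20450 Ω
  Rp2 = R3 ‖ R4 (parallel, both between nodes 0 and 3) = 1/(1/68000 + 1/240) = 239.2 Ω
  Rs1 = Rp1 + Rp2 (series, joined only at node 0) = 20450 + 239.2 = 20690 Ω
  Rp3 = R5 ‖ Rs1 (parallel, both between nodes 1 and 3) = 1/(1/24000 + 1/20690) = 11110 Ω
R_th = 11.11 kΩ

Final answer: V_th = 3.042 V, R_th = 11.11 kΩ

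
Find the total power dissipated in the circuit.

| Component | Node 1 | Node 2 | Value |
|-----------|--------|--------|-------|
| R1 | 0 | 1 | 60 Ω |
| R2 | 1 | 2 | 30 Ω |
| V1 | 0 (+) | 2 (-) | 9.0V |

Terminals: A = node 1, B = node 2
Nodal analysis, taking node 2 as the 0 V reference.
Source V1 fixes V_0 = 9 V.
KCL at each unknown node (sum of currents leaving = 0; resistances in Ω):
  Node 1: (V_1 - 9)/60 + (V_1 - 0)/30 = 0
Collecting terms: 0.05 × V_1 = 0.15  =>  V_1 = 3 V
Power in each resistor, P = (ΔV)²/R:
  P_R1 = (9 - 3)²/60 = 0.6 W
  P_R2 = (3 - 0)²/30 = 0.3 W
P_total = P_R1 + P_R2 = 0.9 W

Final answer: 0.9 W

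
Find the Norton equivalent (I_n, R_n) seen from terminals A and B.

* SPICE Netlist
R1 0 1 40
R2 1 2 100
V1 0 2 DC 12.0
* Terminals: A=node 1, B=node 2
Find the Thévenin equivalent first; then I_n = V_th/R_th and R_n = R_th.
Step 1 — V_th is the open-circuit voltage V_A - V_B (nothing connected across the terminals).
Nodal analysis, taking node 2 as the 0 V reference.
Source V1 fixes V_0 = 12 V.
KCL at each unknown node (sum of currents leaving = 0; resistances in Ω):
  Node 1: (V_1 - 12)/40 + (V_1 - 0)/100 = 0
Collecting terms: 0.035 × V_1 = 0.3  =>  V_1 = 8.571 V
V_th = V_1 - V_2 = 8.571 - 0 = 8.571 V
Step 2 — R_th: zero the source — replace V1 by a short circuit (node 2 merges into node 0) — and find the resistance seen between A (node 1) and B (node 0).
Reduce the network between node 1 (A) and node 0 (B) by series/parallel combination:
  Rp1 = R1 ‖ R2 (parallel, both between nodes 0 and 1) = 1/(1/40 + 1/100) = 28.57 Ω
R_th = 28.57 Ω
I_n = V_th/R_th = 8.571/28.57 = 0.3 A, and R_n = R_th = 28.57 Ω

Final answer: I_n = 0.3 A, R_n = 28.57 Ω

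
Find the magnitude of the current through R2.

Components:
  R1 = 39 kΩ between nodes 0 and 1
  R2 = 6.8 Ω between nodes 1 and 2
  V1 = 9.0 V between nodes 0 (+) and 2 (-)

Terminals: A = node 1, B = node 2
Nodal analysis, taking node 2 as the 0 V reference.
Source V1 fixes V_0 = 9 V.
KCL at each unknown node (sum of currents leaving = 0; resistances in Ω):
  Node 1: (V_1 - 9)/39000 + (V_1 - 0)/6.8 = 0
Collecting terms: 0.1471 × V_1 = 0.0002308  =>  V_1 = 0.001569 V
I_R2 = (V_1 - V_2)/R2 = (0.001569 - 0)/6.8 = 0.0002307 A
|I_R2| = 0.0002307 A

Final answer: |I_R2| = 0.0002307 A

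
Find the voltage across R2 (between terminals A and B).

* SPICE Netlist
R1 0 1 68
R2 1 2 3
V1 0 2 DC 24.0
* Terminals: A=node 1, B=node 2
R1 and R2 are in series across V1 (node 0 → node 1 → node 2), and the output A–B is taken across R2, so this is a voltage divider.
Series current: I = V1/(R1 + R2) = 24/(68 + 3) = 24/71 = 0.338 A
V_R2 = I × R2 = V1 × R2/(R1 + R2) = 24 × 3/71 = 1.014 V

Final answer: 1.014 V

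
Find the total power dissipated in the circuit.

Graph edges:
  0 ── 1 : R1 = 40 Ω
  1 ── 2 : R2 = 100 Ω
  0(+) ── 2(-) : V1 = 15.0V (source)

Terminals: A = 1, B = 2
Nodal analysis, taking node 2 as the 0 V reference.
Source V1 fixes V_0 = 15 V.
KCL at each unknown node (sum of currents leaving = 0; resistances in Ω):
  Node 1: (V_1 - 15)/40 + (V_1 - 0)/100 = 0
Collecting terms: 0.035 × V_1 = 0.375  =>  V_1 = 10.71 V
Power in each resistor, P = (ΔV)²/R:
  P_R1 = (15 - 10.71)²/40 = 0.4592 W
  P_R2 = (10.71 - 0)²/100 = 1.148 W
P_total = P_R1 + P_R2 = 1.607 W

Final answer: 1.607 W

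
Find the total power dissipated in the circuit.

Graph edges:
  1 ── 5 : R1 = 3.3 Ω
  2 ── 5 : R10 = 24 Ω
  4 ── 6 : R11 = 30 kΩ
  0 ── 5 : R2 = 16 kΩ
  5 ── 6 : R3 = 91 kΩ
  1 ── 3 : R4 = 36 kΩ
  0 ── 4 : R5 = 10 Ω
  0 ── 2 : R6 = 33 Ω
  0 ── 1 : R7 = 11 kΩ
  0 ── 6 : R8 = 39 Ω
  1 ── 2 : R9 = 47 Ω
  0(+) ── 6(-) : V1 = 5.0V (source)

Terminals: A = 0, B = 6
Nodal analysis, taking node 6 as the 0 V reference.
Source V1 fixes V_0 = 5 V.
KCL at each unknown node (sum of currents leaving = 0; resistances in Ω):
  Node 1: (V_1 - V_5)/3.3 + (V_1 - V_3)/36000 + (V_1 - 5)/11000 + (V_1 - V_2)/47 = 0
  Node 2: (V_2 - 5)/33 + (V_2 - V_1)/47 + (V_2 - V_5)/24 = 0
  Node 3: (V_3 - V_1)/36000 = 0
  Node 4: (V_4 - 5)/10 + (V_4 - 0)/30000 = 0
  Node 5: (V_5 - V_1)/3.3 + (V_5 - 5)/16000 + (V_5 - 0)/91000 + (V_5 - V_2)/24 = 0
Collecting terms (coefficients in siemens):
  0.3244·V_1 - 0.02128·V_2 - 0.00002778·V_3 - 0.303·V_5 = 0.0004545
  0.09325·V_2 - 0.02128·V_1 - 0.04167·V_5 = 0.1515
  0.00002778·V_3 - 0.00002778·V_1 = 0
  0.1·V_4 = 0.5
  0.3448·V_5 - 0.303·V_1 - 0.04167·V_2 = 0.0003125
Solving these 5 simultaneous equations (Gaussian elimination) gives:
  V_1 = 4.997 V, V_2 = 4.998 V, V_3 = 4.997 V, V_4 = 4.998 V
  V_5 = 4.997 V
Power in each resistor, P = (ΔV)²/R:
  P_R1 = (4.997 - 4.997)²/3.3 = 0.00000000105 W
  P_R2 = (5 - 4.997)²/16000 = 0.0000000004505 W
  P_R3 = (4.997 - 0)²/91000 = 0.0002744 W
  P_R4 = (4.997 - 4.997)²/36000 = 0 W
  P_R5 = (5 - 4.998)²/10 = 0.0000002776 W
  P_R6 = (5 - 4.998)²/33 = 0.00000009805 W
  P_R7 = (5 - 4.997)²/11000 = 0.0000000006268 W
  P_R8 = (5 - 0)²/39 = 0.641 W
  P_R9 = (4.997 - 4.998)²/47 = 0.00000001455 W
  P_R10 = (4.998 - 4.997)²/24 = 0.0000000327 W
  P_R11 = (4.998 - 0)²/30000 = 0.0008328 W
P_total = P_R1 + P_R2 + P_R3 + P_R4 + P_R5 + P_R6 + P_R7 + P_R8 + P_R9 + P_R10 + P_R11 = 0.6421 W

Final answer: 0.6421 W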